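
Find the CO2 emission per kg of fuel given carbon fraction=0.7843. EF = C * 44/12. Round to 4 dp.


EF = C_frac * (M_CO2 / M_C)
EF = 0.7843 * (44/12)
EF = 0.7843 * 3.666667 = 2.8758 kg_CO2/kg_fuel


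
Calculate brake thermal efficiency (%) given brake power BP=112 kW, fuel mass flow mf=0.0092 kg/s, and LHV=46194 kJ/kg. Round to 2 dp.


eta_BTE = (BP / (mf * LHV)) * 100
Denominator = 0.0092 * 46194 = 424.9848 kW
eta_BTE = (112 / 424.9848) * 100 = 26.35%


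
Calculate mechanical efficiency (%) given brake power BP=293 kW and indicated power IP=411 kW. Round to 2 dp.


eta_mech = (BP / IP) * 100
Ratio = 293 / 411 = 0.7129
eta_mech = 0.7129 * 100 = 71.29%


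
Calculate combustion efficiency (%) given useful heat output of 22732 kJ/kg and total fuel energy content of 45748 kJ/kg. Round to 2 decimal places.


Efficiency = (Q_useful / Q_fuel) * 100
Efficiency = (22732 / 45748) * 100
Efficiency = 0.4969 * 100 = 49.69%


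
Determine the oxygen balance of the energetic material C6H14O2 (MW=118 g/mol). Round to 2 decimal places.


OB = -1600 * (2C + H/2 - O) / MW
Inner = 2*6 + 14/2 - 2 = 17.00
OB = -1600 * 17.00 / 118 = -230.51%


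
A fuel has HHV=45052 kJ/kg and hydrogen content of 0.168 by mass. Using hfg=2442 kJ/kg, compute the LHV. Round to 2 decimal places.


LHV = HHV - hfg * 9 * H
Water correction = 2442 * 9 * 0.168 = 3692.304 kJ/kg
LHV = 45052 - 3692.304 = 41359.70 kJ/kg


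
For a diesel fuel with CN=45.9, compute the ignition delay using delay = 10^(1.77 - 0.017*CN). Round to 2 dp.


delay = 10^(1.77 - 0.017*CN)
Exponent = 1.77 - 0.017*45.9 = 0.9897
delay = 10^0.9897 = 9.77 ms


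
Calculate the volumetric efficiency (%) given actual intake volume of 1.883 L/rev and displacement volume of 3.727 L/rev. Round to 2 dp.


eta_v = (V_actual / V_disp) * 100
Ratio = 1.883 / 3.727 = 0.5052
eta_v = 0.5052 * 100 = 50.52%


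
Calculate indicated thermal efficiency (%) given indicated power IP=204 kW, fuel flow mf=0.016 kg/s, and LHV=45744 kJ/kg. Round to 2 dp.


eta_ith = (IP / (mf * LHV)) * 100
Denominator = 0.016 * 45744 = 731.9040 kW
eta_ith = (204 / 731.9040) * 100 = 27.87%


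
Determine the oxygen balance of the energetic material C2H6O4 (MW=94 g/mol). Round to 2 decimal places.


OB = -1600 * (2C + H/2 - O) / MW
Inner = 2*2 + 6/2 - 4 = 3.00
OB = -1600 * 3.00 / 94 = -51.06%


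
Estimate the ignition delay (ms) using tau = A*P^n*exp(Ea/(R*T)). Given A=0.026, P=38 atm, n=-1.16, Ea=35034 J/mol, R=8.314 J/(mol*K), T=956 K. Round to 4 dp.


tau = A * P^n * exp(Ea/(R*T))
P^n = 38^(-1.16) = 0.01470453
Ea/(R*T) = 35034/(8.314*956) = 4.407799
exp(Ea/(R*T)) = 82.088613
tau = 0.026 * 0.01470453 * 82.088613 = 0.0314 ms


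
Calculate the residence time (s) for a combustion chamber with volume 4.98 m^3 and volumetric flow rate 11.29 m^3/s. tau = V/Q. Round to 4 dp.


tau = V / Q_flow
tau = 4.98 / 11.29 = 0.4411 s


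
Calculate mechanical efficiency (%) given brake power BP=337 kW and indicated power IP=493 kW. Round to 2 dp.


eta_mech = (BP / IP) * 100
Ratio = 337 / 493 = 0.6836
eta_mech = 0.6836 * 100 = 68.36%


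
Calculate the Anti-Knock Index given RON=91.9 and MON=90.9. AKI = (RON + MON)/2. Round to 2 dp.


AKI = (RON + MON) / 2
AKI = (91.9 + 90.9) / 2
AKI = 182.8 / 2 = 91.40


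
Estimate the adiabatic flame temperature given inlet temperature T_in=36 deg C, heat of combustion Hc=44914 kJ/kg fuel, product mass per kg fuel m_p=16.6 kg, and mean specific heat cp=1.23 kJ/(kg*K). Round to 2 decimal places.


T_ad = T_in + Hc / (m_p * cp)
Denominator = 16.6 * 1.23 = 20.4180
Temperature rise = 44914 / 20.4180 = 2199.73 K
T_ad = 36 + 2199.73 = 2235.73 deg C


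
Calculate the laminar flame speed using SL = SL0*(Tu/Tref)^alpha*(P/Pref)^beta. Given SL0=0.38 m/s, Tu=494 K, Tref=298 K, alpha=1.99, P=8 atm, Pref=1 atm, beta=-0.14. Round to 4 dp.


SL = SL0 * (Tu/Tref)^alpha * (P/Pref)^beta
T ratio = 494/298 = 1.65771812
(T ratio)^alpha = 1.65771812^1.99 = 2.734175
(P/Pref)^beta = 8^(-0.14) = 0.747425
SL = 0.38 * 2.734175 * 0.747425 = 0.7766 m/s


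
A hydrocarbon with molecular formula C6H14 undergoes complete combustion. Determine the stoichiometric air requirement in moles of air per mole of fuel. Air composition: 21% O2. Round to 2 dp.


Balanced combustion: C6H14 + 9.5 O2 -> 6 CO2 + 7 H2O
O2 needed = C + H/4 = 6 + 14/4 = 9.50 moles
Air moles = O2 / 0.21 = 9.50 / 0.21 = 45.24 moles air


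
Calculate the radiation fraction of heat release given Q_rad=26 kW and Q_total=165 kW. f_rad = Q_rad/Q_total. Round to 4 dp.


f_rad = Q_rad / Q_total
f_rad = 26 / 165 = 0.1576


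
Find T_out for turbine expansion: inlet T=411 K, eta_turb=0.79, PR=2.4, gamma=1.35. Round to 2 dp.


T_out = T_in * (1 - eta * (1 - PR^(-(gamma-1)/gamma)))
Exponent = -(1.35-1)/1.35 = -0.25925926
PR^exp = 2.4^(-0.25925926) = 0.79694200
Factor = 1 - 0.79*(1 - 0.79694200) = 0.83958418
T_out = 411 * 0.83958418 = 345.07 K


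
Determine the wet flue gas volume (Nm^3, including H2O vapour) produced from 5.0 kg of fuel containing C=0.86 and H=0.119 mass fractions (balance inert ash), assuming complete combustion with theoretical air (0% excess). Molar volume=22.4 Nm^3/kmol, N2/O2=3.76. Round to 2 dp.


Per kg fuel: CO2 = (C/12 kmol)*22.4 = (0.86/12)*22.4 = 1.60533 Nm^3
Per kg fuel: H2O = (H/2 kmol)*22.4 = (0.119/2)*22.4 = 1.33280 Nm^3
O2 needed per kg fuel = C/12 + H/4 = 0.86/12 + 0.119/4 = 0.10141667 kmol
Per kg fuel: N2 = O2*3.76*22.4 = 0.10141667*3.76*22.4 = 8.54172 Nm^3
Total per kg = 1.60533 + 1.33280 + 8.54172 = 11.47985 Nm^3
Total = 11.47985 * 5.0 = 57.40 Nm^3


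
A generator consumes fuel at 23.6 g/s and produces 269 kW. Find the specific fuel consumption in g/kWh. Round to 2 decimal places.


SFC = (mf / BP) * 3600
Rate = 23.6 / 269 = 0.087732 g/(s*kW)
SFC = 0.087732 * 3600 = 315.84 g/kWh


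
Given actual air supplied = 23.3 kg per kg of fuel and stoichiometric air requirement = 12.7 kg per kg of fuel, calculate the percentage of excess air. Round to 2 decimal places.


Excess air = actual - stoichiometric = 23.3 - 12.7 = 10.60 kg/kg fuel
Excess air % = (excess / stoich) * 100 = (10.60 / 12.7) * 100 = 83.46%


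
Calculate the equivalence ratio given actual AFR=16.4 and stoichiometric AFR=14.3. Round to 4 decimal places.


phi = AFR_stoich / AFR_actual
phi = 14.3 / 16.4 = 0.8720


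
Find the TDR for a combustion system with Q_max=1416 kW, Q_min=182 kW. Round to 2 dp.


TDR = Q_max / Q_min
TDR = 1416 / 182 = 7.78


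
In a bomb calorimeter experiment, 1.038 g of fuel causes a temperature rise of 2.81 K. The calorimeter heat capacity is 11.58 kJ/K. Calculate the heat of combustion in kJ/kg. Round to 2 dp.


Hc = C_cal * delta_T / m_fuel
Q_released = 11.58 * 2.81 = 32.5398 kJ
m_fuel = 1.038 g = 1.038/1000 kg = 0.001038 kg
Hc = 32.5398 / 0.001038 = 31348.55 kJ/kg


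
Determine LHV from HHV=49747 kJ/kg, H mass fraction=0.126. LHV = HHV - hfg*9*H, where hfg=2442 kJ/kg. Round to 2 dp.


LHV = HHV - hfg * 9 * H
Water correction = 2442 * 9 * 0.126 = 2769.228 kJ/kg
LHV = 49747 - 2769.228 = 46977.77 kJ/kg


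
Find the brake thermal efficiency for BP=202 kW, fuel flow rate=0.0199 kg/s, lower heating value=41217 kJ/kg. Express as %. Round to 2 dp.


eta_BTE = (BP / (mf * LHV)) * 100
Denominator = 0.0199 * 41217 = 820.2183 kW
eta_BTE = (202 / 820.2183) * 100 = 24.63%


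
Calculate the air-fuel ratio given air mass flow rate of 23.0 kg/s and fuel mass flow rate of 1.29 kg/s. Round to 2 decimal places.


AFR = m_air / m_fuel
AFR = 23.0 / 1.29 = 17.83


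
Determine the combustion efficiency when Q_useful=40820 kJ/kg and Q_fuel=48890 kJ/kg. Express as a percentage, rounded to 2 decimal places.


Efficiency = (Q_useful / Q_fuel) * 100
Efficiency = (40820 / 48890) * 100
Efficiency = 0.8349 * 100 = 83.49%


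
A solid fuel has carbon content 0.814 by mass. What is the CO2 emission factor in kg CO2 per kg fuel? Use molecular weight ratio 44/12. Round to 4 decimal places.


EF = C_frac * (M_CO2 / M_C)
EF = 0.814 * (44/12)
EF = 0.814 * 3.666667 = 2.9847 kg_CO2/kg_fuel


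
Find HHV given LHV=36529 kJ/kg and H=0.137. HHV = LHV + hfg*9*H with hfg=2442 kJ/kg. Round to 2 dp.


HHV = LHV + hfg * 9 * H
Water addition = 2442 * 9 * 0.137 = 3010.986 kJ/kg
HHV = 36529 + 3010.986 = 39539.99 kJ/kg


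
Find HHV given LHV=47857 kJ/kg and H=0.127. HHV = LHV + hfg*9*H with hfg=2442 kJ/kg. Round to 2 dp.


HHV = LHV + hfg * 9 * H
Water addition = 2442 * 9 * 0.127 = 2791.206 kJ/kg
HHV = 47857 + 2791.206 = 50648.21 kJ/kg


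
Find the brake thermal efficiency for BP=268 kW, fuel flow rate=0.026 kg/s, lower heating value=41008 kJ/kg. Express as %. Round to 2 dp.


eta_BTE = (BP / (mf * LHV)) * 100
Denominator = 0.026 * 41008 = 1066.2080 kW
eta_BTE = (268 / 1066.2080) * 100 = 25.14%


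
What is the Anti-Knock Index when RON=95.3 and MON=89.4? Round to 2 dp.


AKI = (RON + MON) / 2
AKI = (95.3 + 89.4) / 2
AKI = 184.7 / 2 = 92.35


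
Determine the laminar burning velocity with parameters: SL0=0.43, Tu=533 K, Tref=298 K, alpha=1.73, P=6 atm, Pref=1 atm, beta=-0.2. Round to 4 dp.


SL = SL0 * (Tu/Tref)^alpha * (P/Pref)^beta
T ratio = 533/298 = 1.78859060
(T ratio)^alpha = 1.78859060^1.73 = 2.734286
(P/Pref)^beta = 6^(-0.2) = 0.698827
SL = 0.43 * 2.734286 * 0.698827 = 0.8216 m/s


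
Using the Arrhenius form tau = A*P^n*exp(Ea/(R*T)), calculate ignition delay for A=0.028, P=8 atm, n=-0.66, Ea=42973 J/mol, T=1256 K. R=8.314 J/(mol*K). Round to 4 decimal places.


tau = A * P^n * exp(Ea/(R*T))
P^n = 8^(-0.66) = 0.25348987
Ea/(R*T) = 42973/(8.314*1256) = 4.115248
exp(Ea/(R*T)) = 61.267407
tau = 0.028 * 0.25348987 * 61.267407 = 0.4349 ms


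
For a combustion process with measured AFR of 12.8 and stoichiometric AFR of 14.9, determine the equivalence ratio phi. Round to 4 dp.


phi = AFR_stoich / AFR_actual
phi = 14.9 / 12.8 = 1.1641


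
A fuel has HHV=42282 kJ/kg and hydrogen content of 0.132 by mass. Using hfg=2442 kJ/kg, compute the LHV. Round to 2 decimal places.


LHV = HHV - hfg * 9 * H
Water correction = 2442 * 9 * 0.132 = 2901.096 kJ/kg
LHV = 42282 - 2901.096 = 39380.90 kJ/kg


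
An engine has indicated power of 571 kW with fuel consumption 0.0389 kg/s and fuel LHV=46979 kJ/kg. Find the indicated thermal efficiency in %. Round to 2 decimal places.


eta_ith = (IP / (mf * LHV)) * 100
Denominator = 0.0389 * 46979 = 1827.4831 kW
eta_ith = (571 / 1827.4831) * 100 = 31.25%


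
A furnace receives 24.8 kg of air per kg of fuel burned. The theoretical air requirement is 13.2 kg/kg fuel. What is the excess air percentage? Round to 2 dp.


Excess air = actual - stoichiometric = 24.8 - 13.2 = 11.60 kg/kg fuel
Excess air % = (excess / stoich) * 100 = (11.60 / 13.2) * 100 = 87.88%


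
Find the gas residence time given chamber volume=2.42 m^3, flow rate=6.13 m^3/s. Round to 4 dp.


tau = V / Q_flow
tau = 2.42 / 6.13 = 0.3948 s


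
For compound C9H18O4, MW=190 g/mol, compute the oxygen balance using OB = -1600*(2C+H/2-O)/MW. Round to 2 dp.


OB = -1600 * (2C + H/2 - O) / MW
Inner = 2*9 + 18/2 - 4 = 23.00
OB = -1600 * 23.00 / 190 = -193.68%


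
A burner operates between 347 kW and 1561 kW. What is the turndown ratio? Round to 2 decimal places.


TDR = Q_max / Q_min
TDR = 1561 / 347 = 4.50


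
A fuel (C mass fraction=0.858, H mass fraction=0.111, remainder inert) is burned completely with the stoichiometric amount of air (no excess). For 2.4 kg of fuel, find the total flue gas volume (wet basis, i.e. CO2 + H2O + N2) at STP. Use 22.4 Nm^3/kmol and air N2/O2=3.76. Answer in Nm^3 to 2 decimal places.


Per kg fuel: CO2 = (C/12 kmol)*22.4 = (0.858/12)*22.4 = 1.60160 Nm^3
Per kg fuel: H2O = (H/2 kmol)*22.4 = (0.111/2)*22.4 = 1.24320 Nm^3
O2 needed per kg fuel = C/12 + H/4 = 0.858/12 + 0.111/4 = 0.09925000 kmol
Per kg fuel: N2 = O2*3.76*22.4 = 0.09925000*3.76*22.4 = 8.35923 Nm^3
Total per kg = 1.60160 + 1.24320 + 8.35923 = 11.20403 Nm^3
Total = 11.20403 * 2.4 = 26.89 Nm^3


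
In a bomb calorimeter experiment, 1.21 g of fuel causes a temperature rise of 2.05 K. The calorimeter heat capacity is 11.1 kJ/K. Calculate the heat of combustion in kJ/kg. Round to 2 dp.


Hc = C_cal * delta_T / m_fuel
Q_released = 11.1 * 2.05 = 22.7550 kJ
m_fuel = 1.21 g = 1.21/1000 kg = 0.001210 kg
Hc = 22.7550 / 0.001210 = 18805.79 kJ/kg


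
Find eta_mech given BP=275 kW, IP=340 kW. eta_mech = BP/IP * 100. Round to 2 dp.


eta_mech = (BP / IP) * 100
Ratio = 275 / 340 = 0.8088
eta_mech = 0.8088 * 100 = 80.88%


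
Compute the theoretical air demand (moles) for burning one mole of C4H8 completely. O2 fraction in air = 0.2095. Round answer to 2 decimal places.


Balanced combustion: C4H8 + 6 O2 -> 4 CO2 + 4 H2O
O2 needed = C + H/4 = 4 + 8/4 = 6.00 moles
Air moles = O2 / 0.2095 = 6.00 / 0.2095 = 28.64 moles air


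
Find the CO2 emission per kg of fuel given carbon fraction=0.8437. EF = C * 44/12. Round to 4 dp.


EF = C_frac * (M_CO2 / M_C)
EF = 0.8437 * (44/12)
EF = 0.8437 * 3.666667 = 3.0936 kg_CO2/kg_fuel


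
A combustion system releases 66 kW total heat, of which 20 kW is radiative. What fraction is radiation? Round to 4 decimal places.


f_rad = Q_rad / Q_total
f_rad = 20 / 66 = 0.3030


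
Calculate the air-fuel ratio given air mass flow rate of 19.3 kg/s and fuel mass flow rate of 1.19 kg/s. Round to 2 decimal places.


AFR = m_air / m_fuel
AFR = 19.3 / 1.19 = 16.22


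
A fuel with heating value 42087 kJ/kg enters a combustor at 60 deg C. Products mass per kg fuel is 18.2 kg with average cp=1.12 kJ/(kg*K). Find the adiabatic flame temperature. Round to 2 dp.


T_ad = T_in + Hc / (m_p * cp)
Denominator = 18.2 * 1.12 = 20.3840
Temperature rise = 42087 / 20.3840 = 2064.71 K
T_ad = 60 + 2064.71 = 2124.71 deg C


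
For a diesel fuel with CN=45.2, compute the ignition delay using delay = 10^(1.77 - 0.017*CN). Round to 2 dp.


delay = 10^(1.77 - 0.017*CN)
Exponent = 1.77 - 0.017*45.2 = 1.0016
delay = 10^1.0016 = 10.04 ms


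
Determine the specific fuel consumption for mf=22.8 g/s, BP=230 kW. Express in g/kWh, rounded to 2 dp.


SFC = (mf / BP) * 3600
Rate = 22.8 / 230 = 0.099130 g/(s*kW)
SFC = 0.099130 * 3600 = 356.87 g/kWh


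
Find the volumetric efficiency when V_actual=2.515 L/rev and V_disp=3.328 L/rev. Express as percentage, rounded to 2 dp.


eta_v = (V_actual / V_disp) * 100
Ratio = 2.515 / 3.328 = 0.7557
eta_v = 0.7557 * 100 = 75.57%


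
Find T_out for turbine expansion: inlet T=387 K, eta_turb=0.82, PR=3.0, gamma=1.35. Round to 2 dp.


T_out = T_in * (1 - eta * (1 - PR^(-(gamma-1)/gamma)))
Exponent = -(1.35-1)/1.35 = -0.25925926
PR^exp = 3.0^(-0.25925926) = 0.75214556
Factor = 1 - 0.82*(1 - 0.75214556) = 0.79675936
T_out = 387 * 0.79675936 = 308.35 K


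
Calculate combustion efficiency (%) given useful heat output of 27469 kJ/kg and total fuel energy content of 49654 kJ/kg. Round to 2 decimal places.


Efficiency = (Q_useful / Q_fuel) * 100
Efficiency = (27469 / 49654) * 100
Efficiency = 0.5532 * 100 = 55.32%


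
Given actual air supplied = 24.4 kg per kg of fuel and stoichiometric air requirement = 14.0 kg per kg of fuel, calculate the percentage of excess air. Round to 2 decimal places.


Excess air = actual - stoichiometric = 24.4 - 14.0 = 10.40 kg/kg fuel
Excess air % = (excess / stoich) * 100 = (10.40 / 14.0) * 100 = 74.29%


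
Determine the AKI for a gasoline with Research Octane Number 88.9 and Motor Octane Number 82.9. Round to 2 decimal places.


AKI = (RON + MON) / 2
AKI = (88.9 + 82.9) / 2
AKI = 171.8 / 2 = 85.90


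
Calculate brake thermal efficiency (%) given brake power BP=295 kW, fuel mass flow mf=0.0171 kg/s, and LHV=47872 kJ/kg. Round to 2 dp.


eta_BTE = (BP / (mf * LHV)) * 100
Denominator = 0.0171 * 47872 = 818.6112 kW
eta_BTE = (295 / 818.6112) * 100 = 36.04%


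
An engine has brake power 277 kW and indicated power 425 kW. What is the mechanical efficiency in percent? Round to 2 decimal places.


eta_mech = (BP / IP) * 100
Ratio = 277 / 425 = 0.6518
eta_mech = 0.6518 * 100 = 65.18%


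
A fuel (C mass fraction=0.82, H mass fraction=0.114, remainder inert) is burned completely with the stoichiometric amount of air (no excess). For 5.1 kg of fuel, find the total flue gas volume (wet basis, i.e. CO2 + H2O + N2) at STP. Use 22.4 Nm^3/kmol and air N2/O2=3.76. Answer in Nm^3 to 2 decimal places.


Per kg fuel: CO2 = (C/12 kmol)*22.4 = (0.82/12)*22.4 = 1.53067 Nm^3
Per kg fuel: H2O = (H/2 kmol)*22.4 = (0.114/2)*22.4 = 1.27680 Nm^3
O2 needed per kg fuel = C/12 + H/4 = 0.82/12 + 0.114/4 = 0.09683333 kmol
Per kg fuel: N2 = O2*3.76*22.4 = 0.09683333*3.76*22.4 = 8.15569 Nm^3
Total per kg = 1.53067 + 1.27680 + 8.15569 = 10.96316 Nm^3
Total = 10.96316 * 5.1 = 55.91 Nm^3


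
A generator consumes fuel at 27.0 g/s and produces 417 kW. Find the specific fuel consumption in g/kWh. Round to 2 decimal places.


SFC = (mf / BP) * 3600
Rate = 27.0 / 417 = 0.064748 g/(s*kW)
SFC = 0.064748 * 3600 = 233.09 g/kWh


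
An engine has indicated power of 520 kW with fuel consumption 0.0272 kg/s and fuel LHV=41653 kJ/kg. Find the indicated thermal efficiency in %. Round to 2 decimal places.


eta_ith = (IP / (mf * LHV)) * 100
Denominator = 0.0272 * 41653 = 1132.9616 kW
eta_ith = (520 / 1132.9616) * 100 = 45.90%


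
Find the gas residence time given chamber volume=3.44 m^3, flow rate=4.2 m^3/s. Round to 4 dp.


tau = V / Q_flow
tau = 3.44 / 4.2 = 0.8190 s


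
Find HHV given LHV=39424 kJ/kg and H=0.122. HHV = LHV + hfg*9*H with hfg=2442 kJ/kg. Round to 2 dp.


HHV = LHV + hfg * 9 * H
Water addition = 2442 * 9 * 0.122 = 2681.316 kJ/kg
HHV = 39424 + 2681.316 = 42105.32 kJ/kg


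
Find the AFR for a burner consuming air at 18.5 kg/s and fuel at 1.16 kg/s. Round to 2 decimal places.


AFR = m_air / m_fuel
AFR = 18.5 / 1.16 = 15.95


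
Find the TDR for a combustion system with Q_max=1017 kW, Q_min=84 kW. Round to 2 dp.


TDR = Q_max / Q_min
TDR = 1017 / 84 = 12.11


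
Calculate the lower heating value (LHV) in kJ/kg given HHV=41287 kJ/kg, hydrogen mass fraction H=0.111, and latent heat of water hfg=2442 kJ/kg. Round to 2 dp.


LHV = HHV - hfg * 9 * H
Water correction = 2442 * 9 * 0.111 = 2439.558 kJ/kg
LHV = 41287 - 2439.558 = 38847.44 kJ/kg


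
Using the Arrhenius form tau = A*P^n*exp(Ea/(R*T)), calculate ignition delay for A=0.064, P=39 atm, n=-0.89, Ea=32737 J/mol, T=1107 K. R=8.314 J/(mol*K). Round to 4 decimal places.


tau = A * P^n * exp(Ea/(R*T))
P^n = 39^(-0.89) = 0.03836653
Ea/(R*T) = 32737/(8.314*1107) = 3.556978
exp(Ea/(R*T)) = 35.057111
tau = 0.064 * 0.03836653 * 35.057111 = 0.0861 ms


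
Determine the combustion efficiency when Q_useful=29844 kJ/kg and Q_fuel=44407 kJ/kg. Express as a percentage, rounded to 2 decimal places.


Efficiency = (Q_useful / Q_fuel) * 100
Efficiency = (29844 / 44407) * 100
Efficiency = 0.6721 * 100 = 67.21%


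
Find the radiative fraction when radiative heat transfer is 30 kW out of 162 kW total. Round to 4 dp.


f_rad = Q_rad / Q_total
f_rad = 30 / 162 = 0.1852


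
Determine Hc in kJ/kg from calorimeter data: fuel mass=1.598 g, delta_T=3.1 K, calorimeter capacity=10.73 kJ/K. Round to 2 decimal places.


Hc = C_cal * delta_T / m_fuel
Q_released = 10.73 * 3.1 = 33.2630 kJ
m_fuel = 1.598 g = 1.598/1000 kg = 0.001598 kg
Hc = 33.2630 / 0.001598 = 20815.39 kJ/kg


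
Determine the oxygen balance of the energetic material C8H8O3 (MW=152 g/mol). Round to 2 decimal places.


OB = -1600 * (2C + H/2 - O) / MW
Inner = 2*8 + 8/2 - 3 = 17.00
OB = -1600 * 17.00 / 152 = -178.95%


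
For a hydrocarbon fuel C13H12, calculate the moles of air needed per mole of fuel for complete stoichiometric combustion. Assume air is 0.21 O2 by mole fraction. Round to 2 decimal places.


Balanced combustion: C13H12 + 16 O2 -> 13 CO2 + 6 H2O
O2 needed = C + H/4 = 13 + 12/4 = 16.00 moles
Air moles = O2 / 0.21 = 16.00 / 0.21 = 76.19 moles air


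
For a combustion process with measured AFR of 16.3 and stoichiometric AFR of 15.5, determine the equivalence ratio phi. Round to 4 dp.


phi = AFR_stoich / AFR_actual
phi = 15.5 / 16.3 = 0.9509


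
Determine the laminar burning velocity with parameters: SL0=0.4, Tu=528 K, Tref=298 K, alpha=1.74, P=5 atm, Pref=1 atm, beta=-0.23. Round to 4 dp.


SL = SL0 * (Tu/Tref)^alpha * (P/Pref)^beta
T ratio = 528/298 = 1.77181208
(T ratio)^alpha = 1.77181208^1.74 = 2.705495
(P/Pref)^beta = 5^(-0.23) = 0.690616
SL = 0.4 * 2.705495 * 0.690616 = 0.7474 m/s


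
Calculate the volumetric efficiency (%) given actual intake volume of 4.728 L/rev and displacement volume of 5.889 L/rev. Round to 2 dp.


eta_v = (V_actual / V_disp) * 100
Ratio = 4.728 / 5.889 = 0.8029
eta_v = 0.8029 * 100 = 80.29%


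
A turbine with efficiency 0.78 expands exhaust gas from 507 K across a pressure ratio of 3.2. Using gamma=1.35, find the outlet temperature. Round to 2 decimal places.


T_out = T_in * (1 - eta * (1 - PR^(-(gamma-1)/gamma)))
Exponent = -(1.35-1)/1.35 = -0.25925926
PR^exp = 3.2^(-0.25925926) = 0.73966521
Factor = 1 - 0.78*(1 - 0.73966521) = 0.79693886
T_out = 507 * 0.79693886 = 404.05 K


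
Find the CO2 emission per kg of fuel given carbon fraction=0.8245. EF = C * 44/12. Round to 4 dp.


EF = C_frac * (M_CO2 / M_C)
EF = 0.8245 * (44/12)
EF = 0.8245 * 3.666667 = 3.0232 kg_CO2/kg_fuel


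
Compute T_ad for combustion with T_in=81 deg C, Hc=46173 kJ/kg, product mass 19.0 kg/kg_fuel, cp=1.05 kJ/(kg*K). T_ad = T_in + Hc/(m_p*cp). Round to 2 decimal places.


T_ad = T_in + Hc / (m_p * cp)
Denominator = 19.0 * 1.05 = 19.9500
Temperature rise = 46173 / 19.9500 = 2314.44 K
T_ad = 81 + 2314.44 = 2395.44 deg C


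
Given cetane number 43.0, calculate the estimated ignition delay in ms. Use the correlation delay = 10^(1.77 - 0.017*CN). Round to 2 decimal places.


delay = 10^(1.77 - 0.017*CN)
Exponent = 1.77 - 0.017*43.0 = 1.0390
delay = 10^1.0390 = 10.94 ms


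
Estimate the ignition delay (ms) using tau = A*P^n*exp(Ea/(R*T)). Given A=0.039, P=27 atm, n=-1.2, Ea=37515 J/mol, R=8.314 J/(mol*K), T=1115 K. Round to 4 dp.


tau = A * P^n * exp(Ea/(R*T))
P^n = 27^(-1.2) = 0.01915859
Ea/(R*T) = 37515/(8.314*1115) = 4.046878
exp(Ea/(R*T)) = 57.218516
tau = 0.039 * 0.01915859 * 57.218516 = 0.0428 ms


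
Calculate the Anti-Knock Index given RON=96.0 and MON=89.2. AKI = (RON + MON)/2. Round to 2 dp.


AKI = (RON + MON) / 2
AKI = (96.0 + 89.2) / 2
AKI = 185.2 / 2 = 92.60


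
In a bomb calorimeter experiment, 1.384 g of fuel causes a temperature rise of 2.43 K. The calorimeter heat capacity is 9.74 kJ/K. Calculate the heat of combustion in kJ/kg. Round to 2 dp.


Hc = C_cal * delta_T / m_fuel
Q_released = 9.74 * 2.43 = 23.6682 kJ
m_fuel = 1.384 g = 1.384/1000 kg = 0.001384 kg
Hc = 23.6682 / 0.001384 = 17101.30 kJ/kg


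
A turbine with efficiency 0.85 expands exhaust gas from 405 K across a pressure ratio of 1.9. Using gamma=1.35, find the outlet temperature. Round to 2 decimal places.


T_out = T_in * (1 - eta * (1 - PR^(-(gamma-1)/gamma)))
Exponent = -(1.35-1)/1.35 = -0.25925926
PR^exp = 1.9^(-0.25925926) = 0.84670193
Factor = 1 - 0.85*(1 - 0.84670193) = 0.86969664
T_out = 405 * 0.86969664 = 352.23 K


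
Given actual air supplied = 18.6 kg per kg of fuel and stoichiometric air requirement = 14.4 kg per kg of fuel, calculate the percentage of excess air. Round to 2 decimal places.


Excess air = actual - stoichiometric = 18.6 - 14.4 = 4.20 kg/kg fuel
Excess air % = (excess / stoich) * 100 = (4.20 / 14.4) * 100 = 29.17%


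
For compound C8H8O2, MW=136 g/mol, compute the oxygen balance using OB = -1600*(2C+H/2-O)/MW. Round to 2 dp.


OB = -1600 * (2C + H/2 - O) / MW
Inner = 2*8 + 8/2 - 2 = 18.00
OB = -1600 * 18.00 / 136 = -211.76%


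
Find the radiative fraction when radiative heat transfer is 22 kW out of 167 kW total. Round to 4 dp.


f_rad = Q_rad / Q_total
f_rad = 22 / 167 = 0.1317


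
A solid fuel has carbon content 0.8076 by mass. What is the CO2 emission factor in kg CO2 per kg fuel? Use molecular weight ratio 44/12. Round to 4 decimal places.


EF = C_frac * (M_CO2 / M_C)
EF = 0.8076 * (44/12)
EF = 0.8076 * 3.666667 = 2.9612 kg_CO2/kg_fuel


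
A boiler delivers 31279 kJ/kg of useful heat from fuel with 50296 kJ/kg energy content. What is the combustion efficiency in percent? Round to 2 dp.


Efficiency = (Q_useful / Q_fuel) * 100
Efficiency = (31279 / 50296) * 100
Efficiency = 0.6219 * 100 = 62.19%


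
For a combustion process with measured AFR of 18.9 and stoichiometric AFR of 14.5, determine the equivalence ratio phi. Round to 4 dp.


phi = AFR_stoich / AFR_actual
phi = 14.5 / 18.9 = 0.7672


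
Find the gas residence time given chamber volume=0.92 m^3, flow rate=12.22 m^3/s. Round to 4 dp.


tau = V / Q_flow
tau = 0.92 / 12.22 = 0.0753 s


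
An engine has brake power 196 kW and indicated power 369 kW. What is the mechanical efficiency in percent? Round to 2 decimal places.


eta_mech = (BP / IP) * 100
Ratio = 196 / 369 = 0.5312
eta_mech = 0.5312 * 100 = 53.12%


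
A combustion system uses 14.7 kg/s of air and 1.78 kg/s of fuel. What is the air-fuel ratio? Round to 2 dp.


AFR = m_air / m_fuel
AFR = 14.7 / 1.78 = 8.26


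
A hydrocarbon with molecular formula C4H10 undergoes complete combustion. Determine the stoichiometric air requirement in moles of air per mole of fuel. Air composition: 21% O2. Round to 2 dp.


Balanced combustion: C4H10 + 6.5 O2 -> 4 CO2 + 5 H2O
O2 needed = C + H/4 = 4 + 10/4 = 6.50 moles
Air moles = O2 / 0.21 = 6.50 / 0.21 = 30.95 moles air


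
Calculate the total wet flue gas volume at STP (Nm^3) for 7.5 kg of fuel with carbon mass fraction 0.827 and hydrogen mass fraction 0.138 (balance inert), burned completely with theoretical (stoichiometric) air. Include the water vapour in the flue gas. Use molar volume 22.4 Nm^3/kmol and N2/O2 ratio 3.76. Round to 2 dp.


Per kg fuel: CO2 = (C/12 kmol)*22.4 = (0.827/12)*22.4 = 1.54373 Nm^3
Per kg fuel: H2O = (H/2 kmol)*22.4 = (0.138/2)*22.4 = 1.54560 Nm^3
O2 needed per kg fuel = C/12 + H/4 = 0.827/12 + 0.138/4 = 0.10341667 kmol
Per kg fuel: N2 = O2*3.76*22.4 = 0.10341667*3.76*22.4 = 8.71017 Nm^3
Total per kg = 1.54373 + 1.54560 + 8.71017 = 11.79950 Nm^3
Total = 11.79950 * 7.5 = 88.50 Nm^3


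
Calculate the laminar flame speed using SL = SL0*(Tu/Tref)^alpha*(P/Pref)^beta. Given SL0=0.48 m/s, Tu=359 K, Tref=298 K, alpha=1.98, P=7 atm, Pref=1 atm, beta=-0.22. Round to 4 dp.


SL = SL0 * (Tu/Tref)^alpha * (P/Pref)^beta
T ratio = 359/298 = 1.20469799
(T ratio)^alpha = 1.20469799^1.98 = 1.445902
(P/Pref)^beta = 7^(-0.22) = 0.651746
SL = 0.48 * 1.445902 * 0.651746 = 0.4523 m/s


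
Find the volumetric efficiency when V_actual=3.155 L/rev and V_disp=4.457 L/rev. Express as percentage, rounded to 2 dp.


eta_v = (V_actual / V_disp) * 100
Ratio = 3.155 / 4.457 = 0.7079
eta_v = 0.7079 * 100 = 70.79%


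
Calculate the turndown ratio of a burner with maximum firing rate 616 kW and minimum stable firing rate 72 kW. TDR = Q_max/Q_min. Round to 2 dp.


TDR = Q_max / Q_min
TDR = 616 / 72 = 8.56


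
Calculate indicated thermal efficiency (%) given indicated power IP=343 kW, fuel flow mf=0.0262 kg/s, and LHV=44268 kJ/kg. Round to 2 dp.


eta_ith = (IP / (mf * LHV)) * 100
Denominator = 0.0262 * 44268 = 1159.8216 kW
eta_ith = (343 / 1159.8216) * 100 = 29.57%


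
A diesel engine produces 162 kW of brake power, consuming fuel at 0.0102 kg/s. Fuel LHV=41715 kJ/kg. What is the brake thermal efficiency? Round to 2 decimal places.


eta_BTE = (BP / (mf * LHV)) * 100
Denominator = 0.0102 * 41715 = 425.4930 kW
eta_BTE = (162 / 425.4930) * 100 = 38.07%


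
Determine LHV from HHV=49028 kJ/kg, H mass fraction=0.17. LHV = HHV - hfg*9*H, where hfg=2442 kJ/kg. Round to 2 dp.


LHV = HHV - hfg * 9 * H
Water correction = 2442 * 9 * 0.17 = 3736.260 kJ/kg
LHV = 49028 - 3736.260 = 45291.74 kJ/kg


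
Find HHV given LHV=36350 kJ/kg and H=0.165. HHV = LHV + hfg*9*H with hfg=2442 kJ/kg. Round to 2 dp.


HHV = LHV + hfg * 9 * H
Water addition = 2442 * 9 * 0.165 = 3626.370 kJ/kg
HHV = 36350 + 3626.370 = 39976.37 kJ/kg


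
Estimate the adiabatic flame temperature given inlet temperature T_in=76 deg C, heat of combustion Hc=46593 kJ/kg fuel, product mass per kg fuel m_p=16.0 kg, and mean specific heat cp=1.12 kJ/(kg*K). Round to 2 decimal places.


T_ad = T_in + Hc / (m_p * cp)
Denominator = 16.0 * 1.12 = 17.9200
Temperature rise = 46593 / 17.9200 = 2600.06 K
T_ad = 76 + 2600.06 = 2676.06 deg C


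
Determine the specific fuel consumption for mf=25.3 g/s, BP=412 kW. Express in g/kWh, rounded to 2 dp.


SFC = (mf / BP) * 3600
Rate = 25.3 / 412 = 0.061408 g/(s*kW)
SFC = 0.061408 * 3600 = 221.07 g/kWh


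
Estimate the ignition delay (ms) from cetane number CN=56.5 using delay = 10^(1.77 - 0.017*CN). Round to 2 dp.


delay = 10^(1.77 - 0.017*CN)
Exponent = 1.77 - 0.017*56.5 = 0.8095
delay = 10^0.8095 = 6.45 ms


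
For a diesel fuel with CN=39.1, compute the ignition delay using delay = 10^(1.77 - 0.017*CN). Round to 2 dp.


delay = 10^(1.77 - 0.017*CN)
Exponent = 1.77 - 0.017*39.1 = 1.1053
delay = 10^1.1053 = 12.74 ms


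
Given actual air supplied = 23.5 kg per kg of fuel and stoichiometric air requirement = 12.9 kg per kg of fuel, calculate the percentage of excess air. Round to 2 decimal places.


Excess air = actual - stoichiometric = 23.5 - 12.9 = 10.60 kg/kg fuel
Excess air % = (excess / stoich) * 100 = (10.60 / 12.9) * 100 = 82.17%


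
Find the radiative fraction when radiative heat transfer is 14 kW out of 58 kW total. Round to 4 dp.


f_rad = Q_rad / Q_total
f_rad = 14 / 58 = 0.2414


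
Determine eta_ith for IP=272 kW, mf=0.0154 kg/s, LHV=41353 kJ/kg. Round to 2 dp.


eta_ith = (IP / (mf * LHV)) * 100
Denominator = 0.0154 * 41353 = 636.8362 kW
eta_ith = (272 / 636.8362) * 100 = 42.71%


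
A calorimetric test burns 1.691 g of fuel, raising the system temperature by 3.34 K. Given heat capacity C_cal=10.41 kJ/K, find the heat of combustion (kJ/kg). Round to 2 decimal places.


Hc = C_cal * delta_T / m_fuel
Q_released = 10.41 * 3.34 = 34.7694 kJ
m_fuel = 1.691 g = 1.691/1000 kg = 0.001691 kg
Hc = 34.7694 / 0.001691 = 20561.44 kJ/kg


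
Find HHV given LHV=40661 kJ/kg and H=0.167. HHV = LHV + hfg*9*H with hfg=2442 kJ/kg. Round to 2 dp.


HHV = LHV + hfg * 9 * H
Water addition = 2442 * 9 * 0.167 = 3670.326 kJ/kg
HHV = 40661 + 3670.326 = 44331.33 kJ/kg


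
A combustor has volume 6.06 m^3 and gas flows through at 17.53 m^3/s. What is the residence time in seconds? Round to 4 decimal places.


tau = V / Q_flow
tau = 6.06 / 17.53 = 0.3457 s


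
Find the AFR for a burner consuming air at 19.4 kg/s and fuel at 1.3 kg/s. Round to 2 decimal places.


AFR = m_air / m_fuel
AFR = 19.4 / 1.3 = 14.92


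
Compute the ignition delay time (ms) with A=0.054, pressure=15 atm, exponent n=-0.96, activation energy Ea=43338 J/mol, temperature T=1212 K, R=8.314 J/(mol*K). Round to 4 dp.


tau = A * P^n * exp(Ea/(R*T))
P^n = 15^(-0.96) = 0.07429377
Ea/(R*T) = 43338/(8.314*1212) = 4.300869
exp(Ea/(R*T)) = 73.763874
tau = 0.054 * 0.07429377 * 73.763874 = 0.2959 ms


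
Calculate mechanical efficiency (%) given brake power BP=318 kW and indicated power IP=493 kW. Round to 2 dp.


eta_mech = (BP / IP) * 100
Ratio = 318 / 493 = 0.6450
eta_mech = 0.6450 * 100 = 64.50%


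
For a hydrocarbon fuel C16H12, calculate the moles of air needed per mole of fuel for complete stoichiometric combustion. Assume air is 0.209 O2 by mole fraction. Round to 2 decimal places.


Balanced combustion: C16H12 + 19 O2 -> 16 CO2 + 6 H2O
O2 needed = C + H/4 = 16 + 12/4 = 19.00 moles
Air moles = O2 / 0.209 = 19.00 / 0.209 = 90.91 moles air


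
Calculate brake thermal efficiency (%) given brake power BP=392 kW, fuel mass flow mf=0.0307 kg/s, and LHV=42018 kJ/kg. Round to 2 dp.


eta_BTE = (BP / (mf * LHV)) * 100
Denominator = 0.0307 * 42018 = 1289.9526 kW
eta_BTE = (392 / 1289.9526) * 100 = 30.39%


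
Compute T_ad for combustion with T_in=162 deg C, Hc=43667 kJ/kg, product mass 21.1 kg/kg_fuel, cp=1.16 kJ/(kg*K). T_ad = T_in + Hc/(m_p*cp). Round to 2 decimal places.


T_ad = T_in + Hc / (m_p * cp)
Denominator = 21.1 * 1.16 = 24.4760
Temperature rise = 43667 / 24.4760 = 1784.07 K
T_ad = 162 + 1784.07 = 1946.07 deg C


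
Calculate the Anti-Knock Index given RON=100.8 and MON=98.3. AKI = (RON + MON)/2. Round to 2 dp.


AKI = (RON + MON) / 2
AKI = (100.8 + 98.3) / 2
AKI = 199.1 / 2 = 99.55


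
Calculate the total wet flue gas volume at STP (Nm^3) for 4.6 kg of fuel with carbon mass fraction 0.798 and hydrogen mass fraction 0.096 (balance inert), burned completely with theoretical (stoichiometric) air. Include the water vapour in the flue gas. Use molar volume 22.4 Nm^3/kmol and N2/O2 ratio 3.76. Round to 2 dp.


Per kg fuel: CO2 = (C/12 kmol)*22.4 = (0.798/12)*22.4 = 1.48960 Nm^3
Per kg fuel: H2O = (H/2 kmol)*22.4 = (0.096/2)*22.4 = 1.07520 Nm^3
O2 needed per kg fuel = C/12 + H/4 = 0.798/12 + 0.096/4 = 0.09050000 kmol
Per kg fuel: N2 = O2*3.76*22.4 = 0.09050000*3.76*22.4 = 7.62227 Nm^3
Total per kg = 1.48960 + 1.07520 + 7.62227 = 10.18707 Nm^3
Total = 10.18707 * 4.6 = 46.86 Nm^3


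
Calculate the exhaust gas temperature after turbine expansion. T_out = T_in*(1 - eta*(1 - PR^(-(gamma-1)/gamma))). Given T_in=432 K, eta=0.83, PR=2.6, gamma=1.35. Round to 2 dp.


T_out = T_in * (1 - eta * (1 - PR^(-(gamma-1)/gamma)))
Exponent = -(1.35-1)/1.35 = -0.25925926
PR^exp = 2.6^(-0.25925926) = 0.78057442
Factor = 1 - 0.83*(1 - 0.78057442) = 0.81787677
T_out = 432 * 0.81787677 = 353.32 K


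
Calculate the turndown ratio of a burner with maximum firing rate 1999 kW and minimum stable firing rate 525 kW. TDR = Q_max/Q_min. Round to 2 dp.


TDR = Q_max / Q_min
TDR = 1999 / 525 = 3.81


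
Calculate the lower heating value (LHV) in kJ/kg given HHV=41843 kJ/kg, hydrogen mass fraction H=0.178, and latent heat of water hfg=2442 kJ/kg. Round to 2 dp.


LHV = HHV - hfg * 9 * H
Water correction = 2442 * 9 * 0.178 = 3912.084 kJ/kg
LHV = 41843 - 3912.084 = 37930.92 kJ/kg


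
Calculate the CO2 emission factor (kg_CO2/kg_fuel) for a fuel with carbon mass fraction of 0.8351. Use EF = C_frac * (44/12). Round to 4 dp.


EF = C_frac * (M_CO2 / M_C)
EF = 0.8351 * (44/12)
EF = 0.8351 * 3.666667 = 3.0620 kg_CO2/kg_fuel


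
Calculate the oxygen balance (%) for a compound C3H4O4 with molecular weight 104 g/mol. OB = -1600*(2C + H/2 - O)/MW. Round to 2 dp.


OB = -1600 * (2C + H/2 - O) / MW
Inner = 2*3 + 4/2 - 4 = 4.00
OB = -1600 * 4.00 / 104 = -61.54%


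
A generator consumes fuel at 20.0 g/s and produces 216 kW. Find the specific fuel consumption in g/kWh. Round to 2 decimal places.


SFC = (mf / BP) * 3600
Rate = 20.0 / 216 = 0.092593 g/(s*kW)
SFC = 0.092593 * 3600 = 333.33 g/kWh


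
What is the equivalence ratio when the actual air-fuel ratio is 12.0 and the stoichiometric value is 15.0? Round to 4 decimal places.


phi = AFR_stoich / AFR_actual
phi = 15.0 / 12.0 = 1.2500


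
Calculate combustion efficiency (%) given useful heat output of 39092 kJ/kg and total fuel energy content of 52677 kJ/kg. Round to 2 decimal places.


Efficiency = (Q_useful / Q_fuel) * 100
Efficiency = (39092 / 52677) * 100
Efficiency = 0.7421 * 100 = 74.21%


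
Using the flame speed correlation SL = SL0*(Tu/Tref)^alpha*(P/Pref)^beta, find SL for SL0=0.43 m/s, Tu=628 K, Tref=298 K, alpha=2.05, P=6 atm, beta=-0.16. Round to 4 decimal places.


SL = SL0 * (Tu/Tref)^alpha * (P/Pref)^beta
T ratio = 628/298 = 2.10738255
(T ratio)^alpha = 2.10738255^2.05 = 4.609713
(P/Pref)^beta = 6^(-0.16) = 0.750751
SL = 0.43 * 4.609713 * 0.750751 = 1.4881 m/s


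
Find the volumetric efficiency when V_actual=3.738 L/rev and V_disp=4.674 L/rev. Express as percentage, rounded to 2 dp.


eta_v = (V_actual / V_disp) * 100
Ratio = 3.738 / 4.674 = 0.7997
eta_v = 0.7997 * 100 = 79.97%


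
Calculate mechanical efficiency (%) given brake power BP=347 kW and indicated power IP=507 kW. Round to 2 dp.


eta_mech = (BP / IP) * 100
Ratio = 347 / 507 = 0.6844
eta_mech = 0.6844 * 100 = 68.44%


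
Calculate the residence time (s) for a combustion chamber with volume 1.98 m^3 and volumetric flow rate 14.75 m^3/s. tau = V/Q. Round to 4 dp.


tau = V / Q_flow
tau = 1.98 / 14.75 = 0.1342 s


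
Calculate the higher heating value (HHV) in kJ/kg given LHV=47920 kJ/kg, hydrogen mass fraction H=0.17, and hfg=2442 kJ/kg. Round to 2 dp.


HHV = LHV + hfg * 9 * H
Water addition = 2442 * 9 * 0.17 = 3736.260 kJ/kg
HHV = 47920 + 3736.260 = 51656.26 kJ/kg


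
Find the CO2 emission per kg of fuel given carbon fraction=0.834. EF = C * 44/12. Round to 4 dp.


EF = C_frac * (M_CO2 / M_C)
EF = 0.834 * (44/12)
EF = 0.834 * 3.666667 = 3.0580 kg_CO2/kg_fuel


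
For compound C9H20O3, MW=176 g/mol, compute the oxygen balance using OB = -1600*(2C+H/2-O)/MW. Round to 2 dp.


OB = -1600 * (2C + H/2 - O) / MW
Inner = 2*9 + 20/2 - 3 = 25.00
OB = -1600 * 25.00 / 176 = -227.27%


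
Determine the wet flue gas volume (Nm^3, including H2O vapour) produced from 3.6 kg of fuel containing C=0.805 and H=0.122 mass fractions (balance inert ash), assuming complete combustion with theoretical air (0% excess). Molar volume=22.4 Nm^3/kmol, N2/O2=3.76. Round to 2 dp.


Per kg fuel: CO2 = (C/12 kmol)*22.4 = (0.805/12)*22.4 = 1.50267 Nm^3
Per kg fuel: H2O = (H/2 kmol)*22.4 = (0.122/2)*22.4 = 1.36640 Nm^3
O2 needed per kg fuel = C/12 + H/4 = 0.805/12 + 0.122/4 = 0.09758333 kmol
Per kg fuel: N2 = O2*3.76*22.4 = 0.09758333*3.76*22.4 = 8.21886 Nm^3
Total per kg = 1.50267 + 1.36640 + 8.21886 = 11.08793 Nm^3
Total = 11.08793 * 3.6 = 39.92 Nm^3


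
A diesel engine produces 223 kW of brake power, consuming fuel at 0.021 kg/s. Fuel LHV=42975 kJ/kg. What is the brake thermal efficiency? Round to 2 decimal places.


eta_BTE = (BP / (mf * LHV)) * 100
Denominator = 0.021 * 42975 = 902.4750 kW
eta_BTE = (223 / 902.4750) * 100 = 24.71%


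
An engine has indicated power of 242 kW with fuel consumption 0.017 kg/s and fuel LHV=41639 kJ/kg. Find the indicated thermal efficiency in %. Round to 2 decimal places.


eta_ith = (IP / (mf * LHV)) * 100
Denominator = 0.017 * 41639 = 707.8630 kW
eta_ith = (242 / 707.8630) * 100 = 34.19%


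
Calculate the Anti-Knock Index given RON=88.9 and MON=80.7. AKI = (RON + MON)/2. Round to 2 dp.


AKI = (RON + MON) / 2
AKI = (88.9 + 80.7) / 2
AKI = 169.6 / 2 = 84.80


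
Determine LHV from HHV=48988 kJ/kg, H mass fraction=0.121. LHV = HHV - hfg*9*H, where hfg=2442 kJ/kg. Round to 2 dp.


LHV = HHV - hfg * 9 * H
Water correction = 2442 * 9 * 0.121 = 2659.338 kJ/kg
LHV = 48988 - 2659.338 = 46328.66 kJ/kg


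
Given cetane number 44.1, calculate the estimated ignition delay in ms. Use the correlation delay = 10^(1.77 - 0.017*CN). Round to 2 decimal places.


delay = 10^(1.77 - 0.017*CN)
Exponent = 1.77 - 0.017*44.1 = 1.0203
delay = 10^1.0203 = 10.48 ms


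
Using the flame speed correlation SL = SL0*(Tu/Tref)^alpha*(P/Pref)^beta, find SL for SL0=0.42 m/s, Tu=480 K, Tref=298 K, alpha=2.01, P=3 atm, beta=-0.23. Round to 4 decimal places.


SL = SL0 * (Tu/Tref)^alpha * (P/Pref)^beta
T ratio = 480/298 = 1.61073826
(T ratio)^alpha = 1.61073826^2.01 = 2.606875
(P/Pref)^beta = 3^(-0.23) = 0.776716
SL = 0.42 * 2.606875 * 0.776716 = 0.8504 m/s


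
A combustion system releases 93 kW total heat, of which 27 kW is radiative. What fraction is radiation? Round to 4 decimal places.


f_rad = Q_rad / Q_total
f_rad = 27 / 93 = 0.2903


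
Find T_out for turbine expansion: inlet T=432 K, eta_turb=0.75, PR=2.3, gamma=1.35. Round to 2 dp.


T_out = T_in * (1 - eta * (1 - PR^(-(gamma-1)/gamma)))
Exponent = -(1.35-1)/1.35 = -0.25925926
PR^exp = 2.3^(-0.25925926) = 0.80578413
Factor = 1 - 0.75*(1 - 0.80578413) = 0.85433810
T_out = 432 * 0.85433810 = 369.07 K
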